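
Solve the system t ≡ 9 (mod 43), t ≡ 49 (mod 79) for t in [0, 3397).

1471

43⁻¹ mod 79: 43×68 ≡ 1 (mod 79), so 43⁻¹ ≡ 68.
t = 9 + 43×((49 − 9)×68 mod 79) = 9 + 43×34 = 1471.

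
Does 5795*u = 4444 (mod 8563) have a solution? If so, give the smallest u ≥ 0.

4614

gcd(5795, 8563) = 1, so a unique solution mod 8563 exists.
5795⁻¹ ≡ 529 (mod 8563).
u ≡ 529*4444 ≡ 4614 (mod 8563).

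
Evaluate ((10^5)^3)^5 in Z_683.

(10)^5 ≡ 282 (mod 683)
(282)^3 ≡ 146 (mod 683)
(146)^5 ≡ 161 (mod 683)

161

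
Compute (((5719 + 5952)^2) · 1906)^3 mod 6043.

5719 + 5952 = 11671 ≡ 5628 (mod 6043)
(5628)^2 ≡ 3021 (mod 6043)
3021 · 1906 = 5758026 ≡ 5090 (mod 6043)
(5090)^3 ≡ 3627 (mod 6043)

3627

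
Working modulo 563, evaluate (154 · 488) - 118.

155

154 · 488 = 75152 ≡ 273 (mod 563)
273 - 118 = 155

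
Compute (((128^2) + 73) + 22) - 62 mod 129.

(128)^2 ≡ 1 (mod 129)
1 + 73 = 74
74 + 22 = 96
96 - 62 = 34

34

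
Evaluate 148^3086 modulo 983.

545

Using repeated squaring:
148^1 ≡ 148 (mod 983)
148^2 ≡ 148^2 = 21904 ≡ 278 (mod 983)
148^4 ≡ 278^2 = 77284 ≡ 610 (mod 983)
148^8 ≡ 610^2 = 372100 ≡ 526 (mod 983)
148^16 ≡ 526^2 = 276676 ≡ 453 (mod 983)
148^32 ≡ 453^2 = 205209 ≡ 745 (mod 983)
148^64 ≡ 745^2 = 555025 ≡ 613 (mod 983)
148^128 ≡ 613^2 = 375769 ≡ 263 (mod 983)
148^256 ≡ 263^2 = 69169 ≡ 359 (mod 983)
148^512 ≡ 359^2 = 128881 ≡ 108 (mod 983)
148^1024 ≡ 108^2 = 11664 ≡ 851 (mod 983)
148^2048 ≡ 851^2 = 724201 ≡ 713 (mod 983)
148^3086 = 148^2048 × 148^1024 × 148^8 × 148^4 × 148^2 ≡ 713 × 851 × 526 × 610 × 278 (mod 983).
Accumulate the product:
713 × 851 = 606763 ≡ 252
252 × 526 = 132552 ≡ 830
830 × 610 = 506300 ≡ 55
55 × 278 = 15290 ≡ 545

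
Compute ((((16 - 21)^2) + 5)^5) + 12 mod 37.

16 - 21 = -5 ≡ 32 (mod 37)
(32)^2 ≡ 25 (mod 37)
25 + 5 = 30
(30)^5 ≡ 28 (mod 37)
28 + 12 = 40 ≡ 3 (mod 37)

3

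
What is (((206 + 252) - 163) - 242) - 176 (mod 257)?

206 + 252 = 458 ≡ 201 (mod 257)
201 - 163 = 38
38 - 242 = -204 ≡ 53 (mod 257)
53 - 176 = -123 ≡ 134 (mod 257)

134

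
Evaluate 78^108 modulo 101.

92

By square-and-multiply:
108 in binary is 1101100, i.e. 108 = 64 + 32 + 8 + 4.
78^1 ≡ 78 (mod 101)
78^2 ≡ 78^2 = 6084 ≡ 24 (mod 101)
78^4 ≡ 24^2 = 576 ≡ 71 (mod 101)
78^8 ≡ 71^2 = 5041 ≡ 92 (mod 101)
78^16 ≡ 92^2 = 8464 ≡ 81 (mod 101)
78^32 ≡ 81^2 = 6561 ≡ 97 (mod 101)
78^64 ≡ 97^2 = 9409 ≡ 16 (mod 101)
78^108 = 78^64 · 78^32 · 78^8 · 78^4 ≡ 16 · 97 · 92 · 71 (mod 101).
Accumulate the product:
16 · 97 = 1552 ≡ 37
37 · 92 = 3404 ≡ 71
71 · 71 = 5041 ≡ 92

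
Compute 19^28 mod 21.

Using repeated squaring:
28 in binary is 11100, i.e. 28 = 16 + 8 + 4.
19^1 ≡ 19 (mod 21)
19^2 ≡ 19^2 = 361 ≡ 4 (mod 21)
19^4 ≡ 4^2 = 16 (mod 21)
19^8 ≡ 16^2 = 256 ≡ 4 (mod 21)
19^16 ≡ 4^2 = 16 (mod 21)
19^28 = 19^16 * 19^8 * 19^4 ≡ 16 * 4 * 16 (mod 21).
Accumulate the product:
16 * 4 = 64 ≡ 1
1 * 16 = 16

16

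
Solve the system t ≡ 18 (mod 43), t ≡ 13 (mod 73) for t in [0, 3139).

43⁻¹ mod 73: 43·17 ≡ 1 (mod 73), so 43⁻¹ ≡ 17.
t = 18 + 43·((13 − 18)·17 mod 73) = 18 + 43·61 = 2641.
Check: 2641 mod 43 = 18, 2641 mod 73 = 13. ✓

2641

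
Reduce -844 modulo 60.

-844 = -15·60 + 56, so -844 ≡ 56 (mod 60).

56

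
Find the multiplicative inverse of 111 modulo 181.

Run the extended Euclidean algorithm:
181 = 1*111 + 70
111 = 1*70 + 41
70 = 1*41 + 29
41 = 1*29 + 12
29 = 2*12 + 5
12 = 2*5 + 2
5 = 2*2 + 1
2 = 2*1 + 0
gcd(111, 181) = 1, so the inverse exists.
Bézout: 1 = 46*181 − 75*111.
So 111⁻¹ ≡ −75 ≡ 106 (mod 181).

106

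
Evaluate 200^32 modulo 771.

16

Using repeated squaring:
200^1 ≡ 200 (mod 771)
200^2 ≡ 200^2 = 40000 ≡ 679 (mod 771)
200^4 ≡ 679^2 = 461041 ≡ 754 (mod 771)
200^8 ≡ 754^2 = 568516 ≡ 289 (mod 771)
200^16 ≡ 289^2 = 83521 ≡ 253 (mod 771)
200^32 ≡ 253^2 = 64009 ≡ 16 (mod 771)
So 200^32 ≡ 16 (mod 771).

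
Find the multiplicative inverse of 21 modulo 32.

By the extended Euclidean algorithm:
32 = 1*21 + 11
21 = 1*11 + 10
11 = 1*10 + 1
10 = 10*1 + 0
gcd(21, 32) = 1, so the inverse exists.
Back-substitute for 1:
1 = 1*11 − 1*10
  = −1*21 + 2*11
  = 2*32 − 3*21
So 21⁻¹ ≡ −3 ≡ 29 (mod 32).

29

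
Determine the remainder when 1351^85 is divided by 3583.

3348

85 in binary is 1010101, i.e. 85 = 64 + 16 + 4 + 1.
1351^1 ≡ 1351 (mod 3583)
1351^2 ≡ 1351^2 = 1825201 ≡ 1454 (mod 3583)
1351^4 ≡ 1454^2 = 2114116 ≡ 146 (mod 3583)
1351^8 ≡ 146^2 = 21316 ≡ 3401 (mod 3583)
1351^16 ≡ 3401^2 = 11566801 ≡ 877 (mod 3583)
1351^32 ≡ 877^2 = 769129 ≡ 2367 (mod 3583)
1351^64 ≡ 2367^2 = 5602689 ≡ 2460 (mod 3583)
1351^85 = 1351^64 · 1351^16 · 1351^4 · 1351^1 ≡ 2460 · 877 · 146 · 1351 (mod 3583).
Accumulate the product:
2460 · 877 = 2157420 ≡ 454
454 · 146 = 66284 ≡ 1790
1790 · 1351 = 2418290 ≡ 3348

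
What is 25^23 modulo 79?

23 in binary is 10111, i.e. 23 = 16 + 4 + 2 + 1.
25^1 ≡ 25 (mod 79)
25^2 ≡ 25^2 = 625 ≡ 72 (mod 79)
25^4 ≡ 72^2 = 5184 ≡ 49 (mod 79)
25^8 ≡ 49^2 = 2401 ≡ 31 (mod 79)
25^16 ≡ 31^2 = 961 ≡ 13 (mod 79)
25^23 = 25^16 · 25^4 · 25^2 · 25^1 ≡ 13 · 49 · 72 · 25 (mod 79).
Accumulate the product:
13 · 49 = 637 ≡ 5
5 · 72 = 360 ≡ 44
44 · 25 = 1100 ≡ 73

73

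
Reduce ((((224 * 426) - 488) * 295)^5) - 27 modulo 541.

300

224 * 426 = 95424 ≡ 208 (mod 541)
208 - 488 = -280 ≡ 261 (mod 541)
261 * 295 = 76995 ≡ 173 (mod 541)
(173)^5 ≡ 327 (mod 541)
327 - 27 = 300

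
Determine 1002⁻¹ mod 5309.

2326

Apply the Euclidean algorithm and back-substitute:
5309 = 5·1002 + 299
1002 = 3·299 + 105
299 = 2·105 + 89
105 = 1·89 + 16
89 = 5·16 + 9
16 = 1·9 + 7
9 = 1·7 + 2
7 = 3·2 + 1
2 = 2·1 + 0
gcd(1002, 5309) = 1, so the inverse exists.
Back-substitute for 1:
1 = 1·7 − 3·2
  = −3·9 + 4·7
  = 4·16 − 7·9
  = −7·89 + 39·16
  = 39·105 − 46·89
  = −46·299 + 131·105
  = 131·1002 − 439·299
  = −439·5309 + 2326·1002
So 1002⁻¹ ≡ 2326 (mod 5309).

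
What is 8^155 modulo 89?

8

Compute successive squares:
155 in binary is 10011011, i.e. 155 = 128 + 16 + 8 + 2 + 1.
8^1 ≡ 8 (mod 89)
8^2 ≡ 8^2 = 64 (mod 89)
8^4 ≡ 64^2 = 4096 ≡ 2 (mod 89)
8^8 ≡ 2^2 = 4 (mod 89)
8^16 ≡ 4^2 = 16 (mod 89)
8^32 ≡ 16^2 = 256 ≡ 78 (mod 89)
8^64 ≡ 78^2 = 6084 ≡ 32 (mod 89)
8^128 ≡ 32^2 = 1024 ≡ 45 (mod 89)
8^155 = 8^128 × 8^16 × 8^8 × 8^2 × 8^1 ≡ 45 × 16 × 4 × 64 × 8 (mod 89).
Accumulate the product:
45 × 16 = 720 ≡ 8
8 × 4 = 32
32 × 64 = 2048 ≡ 1
1 × 8 = 8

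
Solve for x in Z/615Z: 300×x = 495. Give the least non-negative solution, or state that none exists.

16

gcd(300, 615) = 15, and 15 | 495, so solutions exist.
Divide through by 15: 20×x mod 41 = 33.
20⁻¹ ≡ 39 (mod 41).
x ≡ 39×33 ≡ 16 (mod 41).
The smallest non-negative solution is x = 16.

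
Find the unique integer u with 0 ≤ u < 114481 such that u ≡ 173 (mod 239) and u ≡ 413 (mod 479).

239⁻¹ mod 479: 239×477 ≡ 1 (mod 479), so 239⁻¹ ≡ 477.
u = 173 + 239×((413 − 173)×477 mod 479) = 173 + 239×478 = 114415.
Check: 114415 mod 239 = 173, 114415 mod 479 = 413. ✓

114415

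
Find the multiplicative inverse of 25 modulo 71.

54

71 = 2×25 + 21
25 = 1×21 + 4
21 = 5×4 + 1
4 = 4×1 + 0
gcd(25, 71) = 1, so the inverse exists.
Back-substitute for 1:
1 = 1×21 − 5×4
  = −5×25 + 6×21
  = 6×71 − 17×25
So 25⁻¹ ≡ −17 ≡ 54 (mod 71).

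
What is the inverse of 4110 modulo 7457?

4095

7457 = 1*4110 + 3347
4110 = 1*3347 + 763
3347 = 4*763 + 295
763 = 2*295 + 173
295 = 1*173 + 122
173 = 1*122 + 51
122 = 2*51 + 20
51 = 2*20 + 11
20 = 1*11 + 9
11 = 1*9 + 2
9 = 4*2 + 1
2 = 2*1 + 0
gcd(4110, 7457) = 1, so the inverse exists.
Back-substitute for 1:
1 = 1*9 − 4*2
  = −4*11 + 5*9
  = 5*20 − 9*11
  = −9*51 + 23*20
  = 23*122 − 55*51
  = −55*173 + 78*122
  = 78*295 − 133*173
  = −133*763 + 344*295
  = 344*3347 − 1509*763
  = −1509*4110 + 1853*3347
  = 1853*7457 − 3362*4110
So 4110⁻¹ ≡ −3362 ≡ 4095 (mod 7457).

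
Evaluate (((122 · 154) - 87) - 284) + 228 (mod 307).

122 · 154 = 18788 ≡ 61 (mod 307)
61 - 87 = -26 ≡ 281 (mod 307)
281 - 284 = -3 ≡ 304 (mod 307)
304 + 228 = 532 ≡ 225 (mod 307)

225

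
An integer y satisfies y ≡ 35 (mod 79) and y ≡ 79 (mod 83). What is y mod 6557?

5723

79⁻¹ mod 83: 79×62 ≡ 1 (mod 83), so 79⁻¹ ≡ 62.
y = 35 + 79×((79 − 35)×62 mod 83) = 35 + 79×72 = 5723.
Check: 5723 mod 79 = 35, 5723 mod 83 = 79. ✓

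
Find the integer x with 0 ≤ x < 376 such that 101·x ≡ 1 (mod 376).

376 = 3×101 + 73
101 = 1×73 + 28
73 = 2×28 + 17
28 = 1×17 + 11
17 = 1×11 + 6
11 = 1×6 + 5
6 = 1×5 + 1
5 = 5×1 + 0
gcd(101, 376) = 1, so the inverse exists.
Back-substitute for 1:
1 = 1×6 − 1×5
  = −1×11 + 2×6
  = 2×17 − 3×11
  = −3×28 + 5×17
  = 5×73 − 13×28
  = −13×101 + 18×73
  = 18×376 − 67×101
So 101⁻¹ ≡ −67 ≡ 309 (mod 376).

309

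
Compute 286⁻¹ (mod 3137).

1744

3137 = 10·286 + 277
286 = 1·277 + 9
277 = 30·9 + 7
9 = 1·7 + 2
7 = 3·2 + 1
2 = 2·1 + 0
gcd(286, 3137) = 1, so the inverse exists.
Bézout: 1 = 127·3137 − 1393·286.
So 286⁻¹ ≡ −1393 ≡ 1744 (mod 3137).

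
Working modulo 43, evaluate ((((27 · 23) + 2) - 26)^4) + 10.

27 · 23 = 621 ≡ 19 (mod 43)
19 + 2 = 21
21 - 26 = -5 ≡ 38 (mod 43)
(38)^4 ≡ 23 (mod 43)
23 + 10 = 33

33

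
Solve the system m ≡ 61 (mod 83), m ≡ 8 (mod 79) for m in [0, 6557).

83⁻¹ mod 79: 83*20 ≡ 1 (mod 79), so 83⁻¹ ≡ 20.
m = 61 + 83*((8 − 61)*20 mod 79) = 61 + 83*46 = 3879.
Check: 3879 mod 83 = 61, 3879 mod 79 = 8. ✓

3879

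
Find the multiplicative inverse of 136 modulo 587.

Apply the Euclidean algorithm and back-substitute:
587 = 4*136 + 43
136 = 3*43 + 7
43 = 6*7 + 1
7 = 7*1 + 0
gcd(136, 587) = 1, so the inverse exists.
Back-substitute for 1:
1 = 1*43 − 6*7
  = −6*136 + 19*43
  = 19*587 − 82*136
So 136⁻¹ ≡ −82 ≡ 505 (mod 587).

505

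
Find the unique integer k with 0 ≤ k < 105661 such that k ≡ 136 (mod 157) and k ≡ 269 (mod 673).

7672

157⁻¹ mod 673: 157·643 ≡ 1 (mod 673), so 157⁻¹ ≡ 643.
k = 136 + 157·((269 − 136)·643 mod 673) = 136 + 157·48 = 7672.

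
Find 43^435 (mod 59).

435 in binary is 110110011, i.e. 435 = 256 + 128 + 32 + 16 + 2 + 1.
43^1 ≡ 43 (mod 59)
43^2 ≡ 43^2 = 1849 ≡ 20 (mod 59)
43^4 ≡ 20^2 = 400 ≡ 46 (mod 59)
43^8 ≡ 46^2 = 2116 ≡ 51 (mod 59)
43^16 ≡ 51^2 = 2601 ≡ 5 (mod 59)
43^32 ≡ 5^2 = 25 (mod 59)
43^64 ≡ 25^2 = 625 ≡ 35 (mod 59)
43^128 ≡ 35^2 = 1225 ≡ 45 (mod 59)
43^256 ≡ 45^2 = 2025 ≡ 19 (mod 59)
43^435 = 43^256 * 43^128 * 43^32 * 43^16 * 43^2 * 43^1 ≡ 19 * 45 * 25 * 5 * 20 * 43 (mod 59).
Accumulate the product:
19 * 45 = 855 ≡ 29
29 * 25 = 725 ≡ 17
17 * 5 = 85 ≡ 26
26 * 20 = 520 ≡ 48
48 * 43 = 2064 ≡ 58

58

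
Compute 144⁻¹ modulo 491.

By the extended Euclidean algorithm:
491 = 3×144 + 59
144 = 2×59 + 26
59 = 2×26 + 7
26 = 3×7 + 5
7 = 1×5 + 2
5 = 2×2 + 1
2 = 2×1 + 0
gcd(144, 491) = 1, so the inverse exists.
Back-substitute for 1:
1 = 1×5 − 2×2
  = −2×7 + 3×5
  = 3×26 − 11×7
  = −11×59 + 25×26
  = 25×144 − 61×59
  = −61×491 + 208×144
So 144⁻¹ ≡ 208 (mod 491).

208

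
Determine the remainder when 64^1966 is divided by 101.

By square-and-multiply:
1966 in binary is 11110101110, i.e. 1966 = 1024 + 512 + 256 + 128 + 32 + 8 + 4 + 2.
64^1 ≡ 64 (mod 101)
64^2 ≡ 64^2 = 4096 ≡ 56 (mod 101)
64^4 ≡ 56^2 = 3136 ≡ 5 (mod 101)
64^8 ≡ 5^2 = 25 (mod 101)
64^16 ≡ 25^2 = 625 ≡ 19 (mod 101)
64^32 ≡ 19^2 = 361 ≡ 58 (mod 101)
64^64 ≡ 58^2 = 3364 ≡ 31 (mod 101)
64^128 ≡ 31^2 = 961 ≡ 52 (mod 101)
64^256 ≡ 52^2 = 2704 ≡ 78 (mod 101)
64^512 ≡ 78^2 = 6084 ≡ 24 (mod 101)
64^1024 ≡ 24^2 = 576 ≡ 71 (mod 101)
64^1966 = 64^1024 × 64^512 × 64^256 × 64^128 × 64^32 × 64^8 × 64^4 × 64^2 ≡ 71 × 24 × 78 × 52 × 58 × 25 × 5 × 56 (mod 101).
Accumulate the product:
71 × 24 = 1704 ≡ 88
88 × 78 = 6864 ≡ 97
97 × 52 = 5044 ≡ 95
95 × 58 = 5510 ≡ 56
56 × 25 = 1400 ≡ 87
87 × 5 = 435 ≡ 31
31 × 56 = 1736 ≡ 19

19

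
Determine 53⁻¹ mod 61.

38

61 = 1*53 + 8
53 = 6*8 + 5
8 = 1*5 + 3
5 = 1*3 + 2
3 = 1*2 + 1
2 = 2*1 + 0
gcd(53, 61) = 1, so the inverse exists.
Bézout: 1 = 20*61 − 23*53.
So 53⁻¹ ≡ −23 ≡ 38 (mod 61).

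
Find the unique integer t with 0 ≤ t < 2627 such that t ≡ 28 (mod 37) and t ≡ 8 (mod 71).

1286

37⁻¹ mod 71: 37*48 ≡ 1 (mod 71), so 37⁻¹ ≡ 48.
t = 28 + 37*((8 − 28)*48 mod 71) = 28 + 37*34 = 1286.
Check: 1286 mod 37 = 28, 1286 mod 71 = 8. ✓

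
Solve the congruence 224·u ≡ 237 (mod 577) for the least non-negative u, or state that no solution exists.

50

gcd(224, 577) = 1, so a unique solution mod 577 exists.
224⁻¹ ≡ 492 (mod 577).
u ≡ 492·237 ≡ 50 (mod 577).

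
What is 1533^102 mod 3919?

Using repeated squaring:
102 in binary is 1100110, i.e. 102 = 64 + 32 + 4 + 2.
1533^1 ≡ 1533 (mod 3919)
1533^2 ≡ 1533^2 = 2350089 ≡ 2608 (mod 3919)
1533^4 ≡ 2608^2 = 6801664 ≡ 2199 (mod 3919)
1533^8 ≡ 2199^2 = 4835601 ≡ 3474 (mod 3919)
1533^16 ≡ 3474^2 = 12068676 ≡ 2075 (mod 3919)
1533^32 ≡ 2075^2 = 4305625 ≡ 2563 (mod 3919)
1533^64 ≡ 2563^2 = 6568969 ≡ 725 (mod 3919)
1533^102 = 1533^64 * 1533^32 * 1533^4 * 1533^2 ≡ 725 * 2563 * 2199 * 2608 (mod 3919).
Accumulate the product:
725 * 2563 = 1858175 ≡ 569
569 * 2199 = 1251231 ≡ 1070
1070 * 2608 = 2790560 ≡ 232

232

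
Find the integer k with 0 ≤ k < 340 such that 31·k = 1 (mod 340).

340 = 10·31 + 30
31 = 1·30 + 1
30 = 30·1 + 0
gcd(31, 340) = 1, so the inverse exists.
Bézout: 1 = −1·340 + 11·31.
So 31⁻¹ ≡ 11 (mod 340).

11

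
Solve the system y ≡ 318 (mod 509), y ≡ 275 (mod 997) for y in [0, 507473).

409045

509⁻¹ mod 997: 509×190 ≡ 1 (mod 997), so 509⁻¹ ≡ 190.
y = 318 + 509×((275 − 318)×190 mod 997) = 318 + 509×803 = 409045.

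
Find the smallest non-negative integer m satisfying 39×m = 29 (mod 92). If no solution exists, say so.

gcd(39, 92) = 1, so a unique solution mod 92 exists.
39⁻¹ ≡ 59 (mod 92).
m ≡ 59×29 ≡ 55 (mod 92).

55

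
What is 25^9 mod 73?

25^1 ≡ 25 (mod 73)
25^2 ≡ 25^2 = 625 ≡ 41 (mod 73)
25^4 ≡ 41^2 = 1681 ≡ 2 (mod 73)
25^8 ≡ 2^2 = 4 (mod 73)
25^9 = 25^8 * 25^1 ≡ 4 * 25 (mod 73).
4 * 25 = 100 ≡ 27 (mod 73).

27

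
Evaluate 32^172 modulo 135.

76

Compute successive squares:
32^1 ≡ 32 (mod 135)
32^2 ≡ 32^2 = 1024 ≡ 79 (mod 135)
32^4 ≡ 79^2 = 6241 ≡ 31 (mod 135)
32^8 ≡ 31^2 = 961 ≡ 16 (mod 135)
32^16 ≡ 16^2 = 256 ≡ 121 (mod 135)
32^32 ≡ 121^2 = 14641 ≡ 61 (mod 135)
32^64 ≡ 61^2 = 3721 ≡ 76 (mod 135)
32^128 ≡ 76^2 = 5776 ≡ 106 (mod 135)
32^172 = 32^128 · 32^32 · 32^8 · 32^4 ≡ 106 · 61 · 16 · 31 (mod 135).
Accumulate the product:
106 · 61 = 6466 ≡ 121
121 · 16 = 1936 ≡ 46
46 · 31 = 1426 ≡ 76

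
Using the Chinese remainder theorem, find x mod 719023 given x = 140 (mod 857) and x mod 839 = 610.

342083

857⁻¹ mod 839: 857·606 ≡ 1 (mod 839), so 857⁻¹ ≡ 606.
x = 140 + 857·((610 − 140)·606 mod 839) = 140 + 857·399 = 342083.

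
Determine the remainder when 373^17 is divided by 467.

17 in binary is 10001, i.e. 17 = 16 + 1.
373^1 ≡ 373 (mod 467)
373^2 ≡ 373^2 = 139129 ≡ 430 (mod 467)
373^4 ≡ 430^2 = 184900 ≡ 435 (mod 467)
373^8 ≡ 435^2 = 189225 ≡ 90 (mod 467)
373^16 ≡ 90^2 = 8100 ≡ 161 (mod 467)
373^17 = 373^16 * 373^1 ≡ 161 * 373 (mod 467).
161 * 373 = 60053 ≡ 277 (mod 467).

277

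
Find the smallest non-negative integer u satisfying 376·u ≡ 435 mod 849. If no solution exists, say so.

735

gcd(376, 849) = 1, so a unique solution mod 849 exists.
376⁻¹ ≡ 70 (mod 849).
u ≡ 70·435 ≡ 735 (mod 849).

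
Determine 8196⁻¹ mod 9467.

9467 = 1×8196 + 1271
8196 = 6×1271 + 570
1271 = 2×570 + 131
570 = 4×131 + 46
131 = 2×46 + 39
46 = 1×39 + 7
39 = 5×7 + 4
7 = 1×4 + 3
4 = 1×3 + 1
3 = 3×1 + 0
gcd(8196, 9467) = 1, so the inverse exists.
Bézout: 1 = 2315×9467 − 2674×8196.
So 8196⁻¹ ≡ −2674 ≡ 6793 (mod 9467).

6793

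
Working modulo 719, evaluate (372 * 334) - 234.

346

372 * 334 = 124248 ≡ 580 (mod 719)
580 - 234 = 346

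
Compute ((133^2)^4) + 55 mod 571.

(133)^2 ≡ 559 (mod 571)
(559)^4 ≡ 180 (mod 571)
180 + 55 = 235

235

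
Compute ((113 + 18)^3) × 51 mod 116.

97

113 + 18 = 131 ≡ 15 (mod 116)
(15)^3 ≡ 11 (mod 116)
11 × 51 = 561 ≡ 97 (mod 116)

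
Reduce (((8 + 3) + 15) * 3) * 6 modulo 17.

8 + 3 = 11
11 + 15 = 26 ≡ 9 (mod 17)
9 * 3 = 27 ≡ 10 (mod 17)
10 * 6 = 60 ≡ 9 (mod 17)

9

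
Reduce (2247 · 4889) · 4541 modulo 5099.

1298

2247 · 4889 = 10985583 ≡ 2337 (mod 5099)
2337 · 4541 = 10612317 ≡ 1298 (mod 5099)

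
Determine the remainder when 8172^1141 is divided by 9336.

1141 in binary is 10001110101, i.e. 1141 = 1024 + 64 + 32 + 16 + 4 + 1.
8172^1 ≡ 8172 (mod 9336)
8172^2 ≡ 8172^2 = 66781584 ≡ 1176 (mod 9336)
8172^4 ≡ 1176^2 = 1382976 ≡ 1248 (mod 9336)
8172^8 ≡ 1248^2 = 1557504 ≡ 7728 (mod 9336)
8172^16 ≡ 7728^2 = 59721984 ≡ 8928 (mod 9336)
8172^32 ≡ 8928^2 = 79709184 ≡ 7752 (mod 9336)
8172^64 ≡ 7752^2 = 60093504 ≡ 7008 (mod 9336)
8172^128 ≡ 7008^2 = 49112064 ≡ 4704 (mod 9336)
8172^256 ≡ 4704^2 = 22127616 ≡ 1296 (mod 9336)
8172^512 ≡ 1296^2 = 1679616 ≡ 8472 (mod 9336)
8172^1024 ≡ 8472^2 = 71774784 ≡ 8952 (mod 9336)
8172^1141 = 8172^1024 · 8172^64 · 8172^32 · 8172^16 · 8172^4 · 8172^1 ≡ 8952 · 7008 · 7752 · 8928 · 1248 · 8172 (mod 9336).
Accumulate the product:
8952 · 7008 = 62735616 ≡ 7032
7032 · 7752 = 54512064 ≡ 8496
8496 · 8928 = 75852288 ≡ 6624
6624 · 1248 = 8266752 ≡ 4392
4392 · 8172 = 35891424 ≡ 3840

3840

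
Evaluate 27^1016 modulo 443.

412

1016 in binary is 1111111000, i.e. 1016 = 512 + 256 + 128 + 64 + 32 + 16 + 8.
27^1 ≡ 27 (mod 443)
27^2 ≡ 27^2 = 729 ≡ 286 (mod 443)
27^4 ≡ 286^2 = 81796 ≡ 284 (mod 443)
27^8 ≡ 284^2 = 80656 ≡ 30 (mod 443)
27^16 ≡ 30^2 = 900 ≡ 14 (mod 443)
27^32 ≡ 14^2 = 196 (mod 443)
27^64 ≡ 196^2 = 38416 ≡ 318 (mod 443)
27^128 ≡ 318^2 = 101124 ≡ 120 (mod 443)
27^256 ≡ 120^2 = 14400 ≡ 224 (mod 443)
27^512 ≡ 224^2 = 50176 ≡ 117 (mod 443)
27^1016 = 27^512 * 27^256 * 27^128 * 27^64 * 27^32 * 27^16 * 27^8 ≡ 117 * 224 * 120 * 318 * 196 * 14 * 30 (mod 443).
Accumulate the product:
117 * 224 = 26208 ≡ 71
71 * 120 = 8520 ≡ 103
103 * 318 = 32754 ≡ 415
415 * 196 = 81340 ≡ 271
271 * 14 = 3794 ≡ 250
250 * 30 = 7500 ≡ 412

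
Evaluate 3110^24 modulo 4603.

2273

3110^1 ≡ 3110 (mod 4603)
3110^2 ≡ 3110^2 = 9672100 ≡ 1197 (mod 4603)
3110^4 ≡ 1197^2 = 1432809 ≡ 1276 (mod 4603)
3110^8 ≡ 1276^2 = 1628176 ≡ 3317 (mod 4603)
3110^16 ≡ 3317^2 = 11002489 ≡ 1319 (mod 4603)
3110^24 = 3110^16 × 3110^8 ≡ 1319 × 3317 (mod 4603).
1319 × 3317 = 4375123 ≡ 2273 (mod 4603).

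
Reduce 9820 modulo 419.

183

9820 = 23×419 + 183, so 9820 ≡ 183 (mod 419).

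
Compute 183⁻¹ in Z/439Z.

Run the extended Euclidean algorithm:
439 = 2*183 + 73
183 = 2*73 + 37
73 = 1*37 + 36
37 = 1*36 + 1
36 = 36*1 + 0
gcd(183, 439) = 1, so the inverse exists.
Bézout: 1 = −5*439 + 12*183.
So 183⁻¹ ≡ 12 (mod 439).

12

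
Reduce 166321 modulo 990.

166321 = 168·990 + 1, so 166321 ≡ 1 (mod 990).

1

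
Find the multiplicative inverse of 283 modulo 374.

337

374 = 1×283 + 91
283 = 3×91 + 10
91 = 9×10 + 1
10 = 10×1 + 0
gcd(283, 374) = 1, so the inverse exists.
Back-substitute for 1:
1 = 1×91 − 9×10
  = −9×283 + 28×91
  = 28×374 − 37×283
So 283⁻¹ ≡ −37 ≡ 337 (mod 374).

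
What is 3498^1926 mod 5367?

201

By square-and-multiply:
1926 in binary is 11110000110, i.e. 1926 = 1024 + 512 + 256 + 128 + 4 + 2.
3498^1 ≡ 3498 (mod 5367)
3498^2 ≡ 3498^2 = 12236004 ≡ 4611 (mod 5367)
3498^4 ≡ 4611^2 = 21261321 ≡ 2634 (mod 5367)
3498^8 ≡ 2634^2 = 6937956 ≡ 3792 (mod 5367)
3498^16 ≡ 3792^2 = 14379264 ≡ 1071 (mod 5367)
3498^32 ≡ 1071^2 = 1147041 ≡ 3870 (mod 5367)
3498^64 ≡ 3870^2 = 14976900 ≡ 2970 (mod 5367)
3498^128 ≡ 2970^2 = 8820900 ≡ 2919 (mod 5367)
3498^256 ≡ 2919^2 = 8520561 ≡ 3132 (mod 5367)
3498^512 ≡ 3132^2 = 9809424 ≡ 3915 (mod 5367)
3498^1024 ≡ 3915^2 = 15327225 ≡ 4440 (mod 5367)
3498^1926 = 3498^1024 × 3498^512 × 3498^256 × 3498^128 × 3498^4 × 3498^2 ≡ 4440 × 3915 × 3132 × 2919 × 2634 × 4611 (mod 5367).
Accumulate the product:
4440 × 3915 = 17382600 ≡ 4254
4254 × 3132 = 13323528 ≡ 2634
2634 × 2919 = 7688646 ≡ 3102
3102 × 2634 = 8170668 ≡ 2094
2094 × 4611 = 9655434 ≡ 201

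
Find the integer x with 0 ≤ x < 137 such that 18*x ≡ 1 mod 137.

Apply the Euclidean algorithm and back-substitute:
137 = 7×18 + 11
18 = 1×11 + 7
11 = 1×7 + 4
7 = 1×4 + 3
4 = 1×3 + 1
3 = 3×1 + 0
gcd(18, 137) = 1, so the inverse exists.
Bézout: 1 = 5×137 − 38×18.
So 18⁻¹ ≡ −38 ≡ 99 (mod 137).

99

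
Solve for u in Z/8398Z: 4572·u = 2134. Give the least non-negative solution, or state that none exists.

gcd(4572, 8398) = 2, and 2 | 2134, so solutions exist.
Divide through by 2: 2286·u ≡ 1067 (mod 4199).
2286⁻¹ ≡ 1137 (mod 4199).
u ≡ 1137·1067 ≡ 3867 (mod 4199).
The smallest non-negative solution is u = 3867.

3867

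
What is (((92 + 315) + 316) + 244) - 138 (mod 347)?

135

92 + 315 = 407 ≡ 60 (mod 347)
60 + 316 = 376 ≡ 29 (mod 347)
29 + 244 = 273
273 - 138 = 135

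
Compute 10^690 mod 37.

By square-and-multiply:
690 in binary is 1010110010, i.e. 690 = 512 + 128 + 32 + 16 + 2.
10^1 ≡ 10 (mod 37)
10^2 ≡ 10^2 = 100 ≡ 26 (mod 37)
10^4 ≡ 26^2 = 676 ≡ 10 (mod 37)
10^8 ≡ 10^2 = 100 ≡ 26 (mod 37)
10^16 ≡ 26^2 = 676 ≡ 10 (mod 37)
10^32 ≡ 10^2 = 100 ≡ 26 (mod 37)
10^64 ≡ 26^2 = 676 ≡ 10 (mod 37)
10^128 ≡ 10^2 = 100 ≡ 26 (mod 37)
10^256 ≡ 26^2 = 676 ≡ 10 (mod 37)
10^512 ≡ 10^2 = 100 ≡ 26 (mod 37)
10^690 = 10^512 * 10^128 * 10^32 * 10^16 * 10^2 ≡ 26 * 26 * 26 * 10 * 26 (mod 37).
Accumulate the product:
26 * 26 = 676 ≡ 10
10 * 26 = 260 ≡ 1
1 * 10 = 10
10 * 26 = 260 ≡ 1

1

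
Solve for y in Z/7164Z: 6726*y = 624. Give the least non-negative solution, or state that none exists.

gcd(6726, 7164) = 6, and 6 | 624, so solutions exist.
Divide through by 6: 1121*y mod 1194 = 104.
1121⁻¹ ≡ 965 (mod 1194).
y ≡ 965*104 ≡ 64 (mod 1194).
The smallest non-negative solution is y = 64.

64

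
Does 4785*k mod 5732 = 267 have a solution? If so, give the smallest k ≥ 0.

4503

gcd(4785, 5732) = 1, so a unique solution mod 5732 exists.
4785⁻¹ ≡ 1949 (mod 5732).
k ≡ 1949*267 ≡ 4503 (mod 5732).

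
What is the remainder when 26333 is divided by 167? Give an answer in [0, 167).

26333 = 157*167 + 114, so 26333 ≡ 114 (mod 167).

114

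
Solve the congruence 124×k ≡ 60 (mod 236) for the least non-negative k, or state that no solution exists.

10

gcd(124, 236) = 4, and 4 | 60, so solutions exist.
Divide through by 4: 31×k = 15 (mod 59).
31⁻¹ ≡ 40 (mod 59).
k ≡ 40×15 ≡ 10 (mod 59).
The smallest non-negative solution is k = 10.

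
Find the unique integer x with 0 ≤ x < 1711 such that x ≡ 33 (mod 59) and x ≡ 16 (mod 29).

741

59⁻¹ mod 29: 59·1 ≡ 1 (mod 29), so 59⁻¹ ≡ 1.
x = 33 + 59·((16 − 33)·1 mod 29) = 33 + 59·12 = 741.
Check: 741 mod 59 = 33, 741 mod 29 = 16. ✓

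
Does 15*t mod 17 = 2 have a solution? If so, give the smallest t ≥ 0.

gcd(15, 17) = 1, so a unique solution mod 17 exists.
15⁻¹ ≡ 8 (mod 17).
t ≡ 8*2 ≡ 16 (mod 17).

16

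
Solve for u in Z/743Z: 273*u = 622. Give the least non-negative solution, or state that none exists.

gcd(273, 743) = 1, so a unique solution mod 743 exists.
273⁻¹ ≡ 264 (mod 743).
u ≡ 264*622 ≡ 5 (mod 743).

5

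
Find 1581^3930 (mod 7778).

1891

Using repeated squaring:
3930 in binary is 111101011010, i.e. 3930 = 2048 + 1024 + 512 + 256 + 64 + 16 + 8 + 2.
1581^1 ≡ 1581 (mod 7778)
1581^2 ≡ 1581^2 = 2499561 ≡ 2823 (mod 7778)
1581^4 ≡ 2823^2 = 7969329 ≡ 4657 (mod 7778)
1581^8 ≡ 4657^2 = 21687649 ≡ 2585 (mod 7778)
1581^16 ≡ 2585^2 = 6682225 ≡ 923 (mod 7778)
1581^32 ≡ 923^2 = 851929 ≡ 4127 (mod 7778)
1581^64 ≡ 4127^2 = 17032129 ≡ 6087 (mod 7778)
1581^128 ≡ 6087^2 = 37051569 ≡ 4955 (mod 7778)
1581^256 ≡ 4955^2 = 24552025 ≡ 4657 (mod 7778)
1581^512 ≡ 4657^2 = 21687649 ≡ 2585 (mod 7778)
1581^1024 ≡ 2585^2 = 6682225 ≡ 923 (mod 7778)
1581^2048 ≡ 923^2 = 851929 ≡ 4127 (mod 7778)
1581^3930 = 1581^2048 × 1581^1024 × 1581^512 × 1581^256 × 1581^64 × 1581^16 × 1581^8 × 1581^2 ≡ 4127 × 923 × 2585 × 4657 × 6087 × 923 × 2585 × 2823 (mod 7778).
Accumulate the product:
4127 × 923 = 3809221 ≡ 5779
5779 × 2585 = 14938715 ≡ 4955
4955 × 4657 = 23075435 ≡ 5887
5887 × 6087 = 35834169 ≡ 923
923 × 923 = 851929 ≡ 4127
4127 × 2585 = 10668295 ≡ 4657
4657 × 2823 = 13146711 ≡ 1891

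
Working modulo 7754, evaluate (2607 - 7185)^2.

6776

2607 - 7185 = -4578 ≡ 3176 (mod 7754)
(3176)^2 ≡ 6776 (mod 7754)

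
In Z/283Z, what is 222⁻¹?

167

283 = 1×222 + 61
222 = 3×61 + 39
61 = 1×39 + 22
39 = 1×22 + 17
22 = 1×17 + 5
17 = 3×5 + 2
5 = 2×2 + 1
2 = 2×1 + 0
gcd(222, 283) = 1, so the inverse exists.
Back-substitute for 1:
1 = 1×5 − 2×2
  = −2×17 + 7×5
  = 7×22 − 9×17
  = −9×39 + 16×22
  = 16×61 − 25×39
  = −25×222 + 91×61
  = 91×283 − 116×222
So 222⁻¹ ≡ −116 ≡ 167 (mod 283).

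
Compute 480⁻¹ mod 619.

Apply the Euclidean algorithm and back-substitute:
619 = 1*480 + 139
480 = 3*139 + 63
139 = 2*63 + 13
63 = 4*13 + 11
13 = 1*11 + 2
11 = 5*2 + 1
2 = 2*1 + 0
gcd(480, 619) = 1, so the inverse exists.
Bézout: 1 = −221*619 + 285*480.
So 480⁻¹ ≡ 285 (mod 619).

285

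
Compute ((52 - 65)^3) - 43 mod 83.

52 - 65 = -13 ≡ 70 (mod 83)
(70)^3 ≡ 44 (mod 83)
44 - 43 = 1

1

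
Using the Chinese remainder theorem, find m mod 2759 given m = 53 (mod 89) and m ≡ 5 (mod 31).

89⁻¹ mod 31: 89×23 ≡ 1 (mod 31), so 89⁻¹ ≡ 23.
m = 53 + 89×((5 − 53)×23 mod 31) = 53 + 89×12 = 1121.

1121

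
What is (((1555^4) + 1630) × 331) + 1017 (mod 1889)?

20

(1555)^4 ≡ 1580 (mod 1889)
1580 + 1630 = 3210 ≡ 1321 (mod 1889)
1321 × 331 = 437251 ≡ 892 (mod 1889)
892 + 1017 = 1909 ≡ 20 (mod 1889)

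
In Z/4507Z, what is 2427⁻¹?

2260

Run the extended Euclidean algorithm:
4507 = 1·2427 + 2080
2427 = 1·2080 + 347
2080 = 5·347 + 345
347 = 1·345 + 2
345 = 172·2 + 1
2 = 2·1 + 0
gcd(2427, 4507) = 1, so the inverse exists.
Bézout: 1 = 1210·4507 − 2247·2427.
So 2427⁻¹ ≡ −2247 ≡ 2260 (mod 4507).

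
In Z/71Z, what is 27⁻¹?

71 = 2·27 + 17
27 = 1·17 + 10
17 = 1·10 + 7
10 = 1·7 + 3
7 = 2·3 + 1
3 = 3·1 + 0
gcd(27, 71) = 1, so the inverse exists.
Back-substitute for 1:
1 = 1·7 − 2·3
  = −2·10 + 3·7
  = 3·17 − 5·10
  = −5·27 + 8·17
  = 8·71 − 21·27
So 27⁻¹ ≡ −21 ≡ 50 (mod 71).

50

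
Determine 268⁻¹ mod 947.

894

Apply the Euclidean algorithm and back-substitute:
947 = 3·268 + 143
268 = 1·143 + 125
143 = 1·125 + 18
125 = 6·18 + 17
18 = 1·17 + 1
17 = 17·1 + 0
gcd(268, 947) = 1, so the inverse exists.
Back-substitute for 1:
1 = 1·18 − 1·17
  = −1·125 + 7·18
  = 7·143 − 8·125
  = −8·268 + 15·143
  = 15·947 − 53·268
So 268⁻¹ ≡ −53 ≡ 894 (mod 947).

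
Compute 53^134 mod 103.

134 in binary is 10000110, i.e. 134 = 128 + 4 + 2.
53^1 ≡ 53 (mod 103)
53^2 ≡ 53^2 = 2809 ≡ 28 (mod 103)
53^4 ≡ 28^2 = 784 ≡ 63 (mod 103)
53^8 ≡ 63^2 = 3969 ≡ 55 (mod 103)
53^16 ≡ 55^2 = 3025 ≡ 38 (mod 103)
53^32 ≡ 38^2 = 1444 ≡ 2 (mod 103)
53^64 ≡ 2^2 = 4 (mod 103)
53^128 ≡ 4^2 = 16 (mod 103)
53^134 = 53^128 × 53^4 × 53^2 ≡ 16 × 63 × 28 (mod 103).
Accumulate the product:
16 × 63 = 1008 ≡ 81
81 × 28 = 2268 ≡ 2

2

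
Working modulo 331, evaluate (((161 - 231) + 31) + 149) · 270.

241

161 - 231 = -70 ≡ 261 (mod 331)
261 + 31 = 292
292 + 149 = 441 ≡ 110 (mod 331)
110 · 270 = 29700 ≡ 241 (mod 331)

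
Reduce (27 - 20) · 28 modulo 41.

32

27 - 20 = 7
7 · 28 = 196 ≡ 32 (mod 41)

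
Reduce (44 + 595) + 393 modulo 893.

44 + 595 = 639
639 + 393 = 1032 ≡ 139 (mod 893)

139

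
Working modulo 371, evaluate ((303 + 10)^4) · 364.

77

303 + 10 = 313
(313)^4 ≡ 254 (mod 371)
254 · 364 = 92456 ≡ 77 (mod 371)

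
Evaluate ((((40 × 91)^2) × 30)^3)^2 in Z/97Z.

12

40 × 91 = 3640 ≡ 51 (mod 97)
(51)^2 ≡ 79 (mod 97)
79 × 30 = 2370 ≡ 42 (mod 97)
(42)^3 ≡ 77 (mod 97)
(77)^2 ≡ 12 (mod 97)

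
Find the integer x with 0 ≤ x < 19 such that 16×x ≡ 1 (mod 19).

6

19 = 1*16 + 3
16 = 5*3 + 1
3 = 3*1 + 0
gcd(16, 19) = 1, so the inverse exists.
Back-substitute for 1:
1 = 1*16 − 5*3
  = −5*19 + 6*16
So 16⁻¹ ≡ 6 (mod 19).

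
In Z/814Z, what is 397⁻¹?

814 = 2·397 + 20
397 = 19·20 + 17
20 = 1·17 + 3
17 = 5·3 + 2
3 = 1·2 + 1
2 = 2·1 + 0
gcd(397, 814) = 1, so the inverse exists.
Back-substitute for 1:
1 = 1·3 − 1·2
  = −1·17 + 6·3
  = 6·20 − 7·17
  = −7·397 + 139·20
  = 139·814 − 285·397
So 397⁻¹ ≡ −285 ≡ 529 (mod 814).

529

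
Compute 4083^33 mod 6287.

5476

4083^1 ≡ 4083 (mod 6287)
4083^2 ≡ 4083^2 = 16670889 ≡ 4052 (mod 6287)
4083^4 ≡ 4052^2 = 16418704 ≡ 3347 (mod 6287)
4083^8 ≡ 3347^2 = 11202409 ≡ 5262 (mod 6287)
4083^16 ≡ 5262^2 = 27688644 ≡ 696 (mod 6287)
4083^32 ≡ 696^2 = 484416 ≡ 317 (mod 6287)
4083^33 = 4083^32 * 4083^1 ≡ 317 * 4083 (mod 6287).
317 * 4083 = 1294311 ≡ 5476 (mod 6287).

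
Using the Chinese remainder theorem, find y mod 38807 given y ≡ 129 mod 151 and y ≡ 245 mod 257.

151⁻¹ mod 257: 151·80 ≡ 1 (mod 257), so 151⁻¹ ≡ 80.
y = 129 + 151·((245 − 129)·80 mod 257) = 129 + 151·28 = 4357.

4357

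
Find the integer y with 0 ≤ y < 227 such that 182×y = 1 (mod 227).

227 = 1*182 + 45
182 = 4*45 + 2
45 = 22*2 + 1
2 = 2*1 + 0
gcd(182, 227) = 1, so the inverse exists.
Back-substitute for 1:
1 = 1*45 − 22*2
  = −22*182 + 89*45
  = 89*227 − 111*182
So 182⁻¹ ≡ −111 ≡ 116 (mod 227).

116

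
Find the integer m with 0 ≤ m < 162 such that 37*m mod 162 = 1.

Apply the Euclidean algorithm and back-substitute:
162 = 4×37 + 14
37 = 2×14 + 9
14 = 1×9 + 5
9 = 1×5 + 4
5 = 1×4 + 1
4 = 4×1 + 0
gcd(37, 162) = 1, so the inverse exists.
Back-substitute for 1:
1 = 1×5 − 1×4
  = −1×9 + 2×5
  = 2×14 − 3×9
  = −3×37 + 8×14
  = 8×162 − 35×37
So 37⁻¹ ≡ −35 ≡ 127 (mod 162).

127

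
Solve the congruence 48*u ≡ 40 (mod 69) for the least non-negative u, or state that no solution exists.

no solution

gcd(48, 69) = 3, and 3 does not divide 40.
So the congruence has no solution.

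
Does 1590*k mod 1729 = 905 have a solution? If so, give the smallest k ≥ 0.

gcd(1590, 1729) = 1, so a unique solution mod 1729 exists.
1590⁻¹ ≡ 1219 (mod 1729).
k ≡ 1219*905 ≡ 93 (mod 1729).

93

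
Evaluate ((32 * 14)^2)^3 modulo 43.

32 * 14 = 448 ≡ 18 (mod 43)
(18)^2 ≡ 23 (mod 43)
(23)^3 ≡ 41 (mod 43)

41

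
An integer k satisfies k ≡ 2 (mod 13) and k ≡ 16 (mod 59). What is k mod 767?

13⁻¹ mod 59: 13·50 ≡ 1 (mod 59), so 13⁻¹ ≡ 50.
k = 2 + 13·((16 − 2)·50 mod 59) = 2 + 13·51 = 665.

665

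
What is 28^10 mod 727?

28^1 ≡ 28 (mod 727)
28^2 ≡ 28^2 = 784 ≡ 57 (mod 727)
28^4 ≡ 57^2 = 3249 ≡ 341 (mod 727)
28^8 ≡ 341^2 = 116281 ≡ 688 (mod 727)
28^10 = 28^8 · 28^2 ≡ 688 · 57 (mod 727).
688 · 57 = 39216 ≡ 685 (mod 727).

685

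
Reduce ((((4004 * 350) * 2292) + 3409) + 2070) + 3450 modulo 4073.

4004 * 350 = 1401400 ≡ 288 (mod 4073)
288 * 2292 = 660096 ≡ 270 (mod 4073)
270 + 3409 = 3679
3679 + 2070 = 5749 ≡ 1676 (mod 4073)
1676 + 3450 = 5126 ≡ 1053 (mod 4073)

1053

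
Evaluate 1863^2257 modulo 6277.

Compute successive squares:
1863^1 ≡ 1863 (mod 6277)
1863^2 ≡ 1863^2 = 3470769 ≡ 5865 (mod 6277)
1863^4 ≡ 5865^2 = 34398225 ≡ 265 (mod 6277)
1863^8 ≡ 265^2 = 70225 ≡ 1178 (mod 6277)
1863^16 ≡ 1178^2 = 1387684 ≡ 467 (mod 6277)
1863^32 ≡ 467^2 = 218089 ≡ 4671 (mod 6277)
1863^64 ≡ 4671^2 = 21818241 ≡ 5666 (mod 6277)
1863^128 ≡ 5666^2 = 32103556 ≡ 2978 (mod 6277)
1863^256 ≡ 2978^2 = 8868484 ≡ 5360 (mod 6277)
1863^512 ≡ 5360^2 = 28729600 ≡ 6048 (mod 6277)
1863^1024 ≡ 6048^2 = 36578304 ≡ 2225 (mod 6277)
1863^2048 ≡ 2225^2 = 4950625 ≡ 4349 (mod 6277)
1863^2257 = 1863^2048 * 1863^128 * 1863^64 * 1863^16 * 1863^1 ≡ 4349 * 2978 * 5666 * 467 * 1863 (mod 6277).
Accumulate the product:
4349 * 2978 = 12951322 ≡ 1871
1871 * 5666 = 10601086 ≡ 5510
5510 * 467 = 2573170 ≡ 5877
5877 * 1863 = 10948851 ≡ 1763

1763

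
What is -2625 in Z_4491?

1866

-2625 = -1·4491 + 1866, so -2625 ≡ 1866 (mod 4491).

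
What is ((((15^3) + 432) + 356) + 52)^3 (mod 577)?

(15)^3 ≡ 490 (mod 577)
490 + 432 = 922 ≡ 345 (mod 577)
345 + 356 = 701 ≡ 124 (mod 577)
124 + 52 = 176
(176)^3 ≡ 280 (mod 577)

280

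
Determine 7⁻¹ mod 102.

By the extended Euclidean algorithm:
102 = 14×7 + 4
7 = 1×4 + 3
4 = 1×3 + 1
3 = 3×1 + 0
gcd(7, 102) = 1, so the inverse exists.
Back-substitute for 1:
1 = 1×4 − 1×3
  = −1×7 + 2×4
  = 2×102 − 29×7
So 7⁻¹ ≡ −29 ≡ 73 (mod 102).

73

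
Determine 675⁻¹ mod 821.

Run the extended Euclidean algorithm:
821 = 1×675 + 146
675 = 4×146 + 91
146 = 1×91 + 55
91 = 1×55 + 36
55 = 1×36 + 19
36 = 1×19 + 17
19 = 1×17 + 2
17 = 8×2 + 1
2 = 2×1 + 0
gcd(675, 821) = 1, so the inverse exists.
Bézout: 1 = −319×821 + 388×675.
So 675⁻¹ ≡ 388 (mod 821).

388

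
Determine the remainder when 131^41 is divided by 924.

By square-and-multiply:
41 in binary is 101001, i.e. 41 = 32 + 8 + 1.
131^1 ≡ 131 (mod 924)
131^2 ≡ 131^2 = 17161 ≡ 529 (mod 924)
131^4 ≡ 529^2 = 279841 ≡ 793 (mod 924)
131^8 ≡ 793^2 = 628849 ≡ 529 (mod 924)
131^16 ≡ 529^2 = 279841 ≡ 793 (mod 924)
131^32 ≡ 793^2 = 628849 ≡ 529 (mod 924)
131^41 = 131^32 × 131^8 × 131^1 ≡ 529 × 529 × 131 (mod 924).
Accumulate the product:
529 × 529 = 279841 ≡ 793
793 × 131 = 103883 ≡ 395

395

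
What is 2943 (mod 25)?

18

2943 = 117*25 + 18, so 2943 ≡ 18 (mod 25).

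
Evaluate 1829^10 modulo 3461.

10 in binary is 1010, i.e. 10 = 8 + 2.
1829^1 ≡ 1829 (mod 3461)
1829^2 ≡ 1829^2 = 3345241 ≡ 1915 (mod 3461)
1829^4 ≡ 1915^2 = 3667225 ≡ 2026 (mod 3461)
1829^8 ≡ 2026^2 = 4104676 ≡ 3391 (mod 3461)
1829^10 = 1829^8 * 1829^2 ≡ 3391 * 1915 (mod 3461).
3391 * 1915 = 6493765 ≡ 929 (mod 3461).

929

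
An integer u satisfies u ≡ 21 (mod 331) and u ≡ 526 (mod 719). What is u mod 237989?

331⁻¹ mod 719: 331*391 ≡ 1 (mod 719), so 331⁻¹ ≡ 391.
u = 21 + 331*((526 − 21)*391 mod 719) = 21 + 331*449 = 148640.

148640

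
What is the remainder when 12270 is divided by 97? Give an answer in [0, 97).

12270 = 126*97 + 48, so 12270 ≡ 48 (mod 97).

48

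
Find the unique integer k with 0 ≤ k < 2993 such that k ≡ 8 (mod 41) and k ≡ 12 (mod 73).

41⁻¹ mod 73: 41×57 ≡ 1 (mod 73), so 41⁻¹ ≡ 57.
k = 8 + 41×((12 − 8)×57 mod 73) = 8 + 41×9 = 377.

377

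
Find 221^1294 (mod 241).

90

Compute successive squares:
1294 in binary is 10100001110, i.e. 1294 = 1024 + 256 + 8 + 4 + 2.
221^1 ≡ 221 (mod 241)
221^2 ≡ 221^2 = 48841 ≡ 159 (mod 241)
221^4 ≡ 159^2 = 25281 ≡ 217 (mod 241)
221^8 ≡ 217^2 = 47089 ≡ 94 (mod 241)
221^16 ≡ 94^2 = 8836 ≡ 160 (mod 241)
221^32 ≡ 160^2 = 25600 ≡ 54 (mod 241)
221^64 ≡ 54^2 = 2916 ≡ 24 (mod 241)
221^128 ≡ 24^2 = 576 ≡ 94 (mod 241)
221^256 ≡ 94^2 = 8836 ≡ 160 (mod 241)
221^512 ≡ 160^2 = 25600 ≡ 54 (mod 241)
221^1024 ≡ 54^2 = 2916 ≡ 24 (mod 241)
221^1294 = 221^1024 · 221^256 · 221^8 · 221^4 · 221^2 ≡ 24 · 160 · 94 · 217 · 159 (mod 241).
Accumulate the product:
24 · 160 = 3840 ≡ 225
225 · 94 = 21150 ≡ 183
183 · 217 = 39711 ≡ 187
187 · 159 = 29733 ≡ 90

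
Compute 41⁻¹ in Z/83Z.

Run the extended Euclidean algorithm:
83 = 2·41 + 1
41 = 41·1 + 0
gcd(41, 83) = 1, so the inverse exists.
Bézout: 1 = 1·83 − 2·41.
So 41⁻¹ ≡ −2 ≡ 81 (mod 83).

81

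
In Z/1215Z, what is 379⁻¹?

1215 = 3*379 + 78
379 = 4*78 + 67
78 = 1*67 + 11
67 = 6*11 + 1
11 = 11*1 + 0
gcd(379, 1215) = 1, so the inverse exists.
Back-substitute for 1:
1 = 1*67 − 6*11
  = −6*78 + 7*67
  = 7*379 − 34*78
  = −34*1215 + 109*379
So 379⁻¹ ≡ 109 (mod 1215).

109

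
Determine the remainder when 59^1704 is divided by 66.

Using repeated squaring:
1704 in binary is 11010101000, i.e. 1704 = 1024 + 512 + 128 + 32 + 8.
59^1 ≡ 59 (mod 66)
59^2 ≡ 59^2 = 3481 ≡ 49 (mod 66)
59^4 ≡ 49^2 = 2401 ≡ 25 (mod 66)
59^8 ≡ 25^2 = 625 ≡ 31 (mod 66)
59^16 ≡ 31^2 = 961 ≡ 37 (mod 66)
59^32 ≡ 37^2 = 1369 ≡ 49 (mod 66)
59^64 ≡ 49^2 = 2401 ≡ 25 (mod 66)
59^128 ≡ 25^2 = 625 ≡ 31 (mod 66)
59^256 ≡ 31^2 = 961 ≡ 37 (mod 66)
59^512 ≡ 37^2 = 1369 ≡ 49 (mod 66)
59^1024 ≡ 49^2 = 2401 ≡ 25 (mod 66)
59^1704 = 59^1024 · 59^512 · 59^128 · 59^32 · 59^8 ≡ 25 · 49 · 31 · 49 · 31 (mod 66).
Accumulate the product:
25 · 49 = 1225 ≡ 37
37 · 31 = 1147 ≡ 25
25 · 49 = 1225 ≡ 37
37 · 31 = 1147 ≡ 25

25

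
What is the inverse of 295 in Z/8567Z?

Apply the Euclidean algorithm and back-substitute:
8567 = 29*295 + 12
295 = 24*12 + 7
12 = 1*7 + 5
7 = 1*5 + 2
5 = 2*2 + 1
2 = 2*1 + 0
gcd(295, 8567) = 1, so the inverse exists.
Bézout: 1 = 123*8567 − 3572*295.
So 295⁻¹ ≡ −3572 ≡ 4995 (mod 8567).

4995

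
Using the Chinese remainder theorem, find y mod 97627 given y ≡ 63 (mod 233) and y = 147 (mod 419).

88137

233⁻¹ mod 419: 233×214 ≡ 1 (mod 419), so 233⁻¹ ≡ 214.
y = 63 + 233×((147 − 63)×214 mod 419) = 63 + 233×378 = 88137.
Check: 88137 mod 233 = 63, 88137 mod 419 = 147. ✓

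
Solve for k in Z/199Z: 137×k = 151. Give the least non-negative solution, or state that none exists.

142

gcd(137, 199) = 1, so a unique solution mod 199 exists.
137⁻¹ ≡ 138 (mod 199).
k ≡ 138×151 ≡ 142 (mod 199).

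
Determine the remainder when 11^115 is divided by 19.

11

Compute successive squares:
11^1 ≡ 11 (mod 19)
11^2 ≡ 11^2 = 121 ≡ 7 (mod 19)
11^4 ≡ 7^2 = 49 ≡ 11 (mod 19)
11^8 ≡ 11^2 = 121 ≡ 7 (mod 19)
11^16 ≡ 7^2 = 49 ≡ 11 (mod 19)
11^32 ≡ 11^2 = 121 ≡ 7 (mod 19)
11^64 ≡ 7^2 = 49 ≡ 11 (mod 19)
11^115 = 11^64 × 11^32 × 11^16 × 11^2 × 11^1 ≡ 11 × 7 × 11 × 7 × 11 (mod 19).
Accumulate the product:
11 × 7 = 77 ≡ 1
1 × 11 = 11
11 × 7 = 77 ≡ 1
1 × 11 = 11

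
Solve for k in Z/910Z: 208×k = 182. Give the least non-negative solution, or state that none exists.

14

gcd(208, 910) = 26, and 26 | 182, so solutions exist.
Divide through by 26: 8×k ≡ 7 mod 35.
8⁻¹ ≡ 22 (mod 35).
k ≡ 22×7 ≡ 14 (mod 35).
The smallest non-negative solution is k = 14.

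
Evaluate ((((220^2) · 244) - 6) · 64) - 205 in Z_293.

(220)^2 ≡ 55 (mod 293)
55 · 244 = 13420 ≡ 235 (mod 293)
235 - 6 = 229
229 · 64 = 14656 ≡ 6 (mod 293)
6 - 205 = -199 ≡ 94 (mod 293)

94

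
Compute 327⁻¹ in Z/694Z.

By the extended Euclidean algorithm:
694 = 2·327 + 40
327 = 8·40 + 7
40 = 5·7 + 5
7 = 1·5 + 2
5 = 2·2 + 1
2 = 2·1 + 0
gcd(327, 694) = 1, so the inverse exists.
Back-substitute for 1:
1 = 1·5 − 2·2
  = −2·7 + 3·5
  = 3·40 − 17·7
  = −17·327 + 139·40
  = 139·694 − 295·327
So 327⁻¹ ≡ −295 ≡ 399 (mod 694).

399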